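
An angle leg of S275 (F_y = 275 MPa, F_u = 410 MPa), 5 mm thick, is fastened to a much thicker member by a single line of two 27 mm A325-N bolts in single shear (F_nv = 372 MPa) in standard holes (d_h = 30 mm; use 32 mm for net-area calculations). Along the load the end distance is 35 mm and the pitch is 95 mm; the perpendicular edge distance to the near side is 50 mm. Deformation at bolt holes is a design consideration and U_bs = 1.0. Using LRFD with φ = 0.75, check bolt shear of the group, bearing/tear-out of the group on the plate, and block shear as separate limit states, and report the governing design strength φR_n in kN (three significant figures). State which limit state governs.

Bolt shear: A_b = π·27²/4 = 572.6 mm²; R_n = 372 × 572.6 × 2 × 1 / 1000 = 426 kN → 0.75 × 426 = 319 kN.
Bearing: edge l_c = 20, r_n = 49.2 kN; interior l_c = 65, r_n = 132.8 kN; R_n = 49.2 + 1·132.8 = 182 kN → 137 kN.
Block shear: A_gv = 650, A_nv = 410, A_nt = 170 mm²; R_n = min(0.6F_uA_nv, 0.6F_yA_gv) + U_bs·F_u·A_nt = 170.6 kN → 128 kN.
Block shear governs: 128 kN.

128 kN (block shear governs)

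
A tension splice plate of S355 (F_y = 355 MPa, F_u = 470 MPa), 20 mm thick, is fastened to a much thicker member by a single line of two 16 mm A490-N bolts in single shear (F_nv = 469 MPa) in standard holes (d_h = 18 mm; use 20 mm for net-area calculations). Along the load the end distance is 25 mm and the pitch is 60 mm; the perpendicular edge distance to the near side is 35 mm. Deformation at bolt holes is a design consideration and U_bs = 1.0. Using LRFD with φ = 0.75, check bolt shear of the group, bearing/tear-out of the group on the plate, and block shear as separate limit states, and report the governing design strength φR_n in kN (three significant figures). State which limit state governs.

Bolt shear: A_b = π·16²/4 = 201.1 mm²; R_n = 469 × 201.1 × 2 × 1 / 1000 = 188.6 kN → 0.75 × 188.6 = 141 kN.
Bearing: edge l_c = 16, r_n = 180.5 kN; interior l_c = 42, r_n = 361 kN; R_n = 180.5 + 1·361 = 541.4 kN → 406 kN.
Block shear: A_gv = 1700, A_nv = 1100, A_nt = 500 mm²; R_n = min(0.6F_uA_nv, 0.6F_yA_gv) + U_bs·F_u·A_nt = 545.2 kN → 409 kN.
Bolt shear governs: 141 kN.

141 kN (bolt shear governs)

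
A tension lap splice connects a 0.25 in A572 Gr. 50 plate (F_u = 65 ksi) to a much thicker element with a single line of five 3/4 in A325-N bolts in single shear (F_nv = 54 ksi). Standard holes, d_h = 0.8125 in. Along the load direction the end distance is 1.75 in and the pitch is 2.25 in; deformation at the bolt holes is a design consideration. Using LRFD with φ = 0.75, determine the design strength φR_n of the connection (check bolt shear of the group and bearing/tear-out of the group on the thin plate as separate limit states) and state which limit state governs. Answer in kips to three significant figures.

Bolt shear: A_b = π·0.75²/4 = 0.4418 in²; R_n = 54 × 0.4418 × 5 × 1 = 119.3 kips → 0.75 × 119.3 = 89.5 kips.
Bearing (1.2 l_c t F_u ≤ 2.4 d t F_u): upper limit = 2.4·0.75·0.25·65 = 29.25 kips.
  Edge l_c = 1.75 − 0.8125/2 = 1.344 → r_n = 26.2 kips; interior l_c = 2.25 − 0.8125 = 1.438 → r_n = 28.03 kips.
  R_n,bearing = 1·26.2 + 4·28.03 = 138.3 kips → 0.75 × 138.3 = 104 kips.
Bolt shear governs: 89.5 kips.

89.5 kips (bolt shear governs)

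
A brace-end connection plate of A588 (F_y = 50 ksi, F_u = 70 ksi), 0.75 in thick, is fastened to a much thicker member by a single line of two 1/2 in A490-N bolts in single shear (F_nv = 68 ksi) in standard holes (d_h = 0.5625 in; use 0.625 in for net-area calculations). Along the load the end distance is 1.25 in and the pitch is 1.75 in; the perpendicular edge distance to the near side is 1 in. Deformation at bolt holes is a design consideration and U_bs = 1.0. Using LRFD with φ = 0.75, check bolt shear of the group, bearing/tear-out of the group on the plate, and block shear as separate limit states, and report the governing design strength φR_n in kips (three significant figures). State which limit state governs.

20 kips (bolt shear governs)

Bolt shear: A_b = π·0.5²/4 = 0.1963 in²; R_n = 68 × 0.1963 × 2 × 1 = 26.7 kips → 0.75 × 26.7 = 20 kips.
Bearing: edge l_c = 0.9688, r_n = 61.03 kips; interior l_c = 1.188, r_n = 63 kips; R_n = 61.03 + 1·63 = 124 kips → 93 kips.
Block shear: A_gv = 2.25, A_nv = 1.547, A_nt = 0.5156 in²; R_n = min(0.6F_uA_nv, 0.6F_yA_gv) + U_bs·F_u·A_nt = 101.1 kips → 75.8 kips.
Bolt shear governs: 20 kips.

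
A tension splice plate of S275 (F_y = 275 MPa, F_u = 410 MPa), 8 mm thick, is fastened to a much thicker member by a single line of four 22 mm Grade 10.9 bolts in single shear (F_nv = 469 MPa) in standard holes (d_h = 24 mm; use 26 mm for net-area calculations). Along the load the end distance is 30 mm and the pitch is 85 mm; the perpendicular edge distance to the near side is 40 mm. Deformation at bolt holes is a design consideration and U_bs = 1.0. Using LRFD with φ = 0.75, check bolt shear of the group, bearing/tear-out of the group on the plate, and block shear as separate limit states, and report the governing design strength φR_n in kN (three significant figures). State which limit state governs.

349 kN (block shear governs)

Bolt shear: A_b = π·22²/4 = 380.1 mm²; R_n = 469 × 380.1 × 4 × 1 / 1000 = 713.1 kN → 0.75 × 713.1 = 535 kN.
Bearing: edge l_c = 18, r_n = 70.85 kN; interior l_c = 61, r_n = 173.2 kN; R_n = 70.85 + 3·173.2 = 590.4 kN → 443 kN.
Block shear: A_gv = 2280, A_nv = 1552, A_nt = 216 mm²; R_n = min(0.6F_uA_nv, 0.6F_yA_gv) + U_bs·F_u·A_nt = 464.8 kN → 349 kN.
Block shear governs: 349 kN.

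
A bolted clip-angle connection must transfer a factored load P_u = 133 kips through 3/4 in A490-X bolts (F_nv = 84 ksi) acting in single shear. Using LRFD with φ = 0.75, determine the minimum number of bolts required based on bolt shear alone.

5 bolts

A_b = π·0.75²/4 = 0.4418 in².
Per-bolt design strength φR_n = 0.75 × 84 × 0.4418 × 1 = 27.83 kips.
n ≥ 133 / 27.83 = 4.779 → use 5 bolts.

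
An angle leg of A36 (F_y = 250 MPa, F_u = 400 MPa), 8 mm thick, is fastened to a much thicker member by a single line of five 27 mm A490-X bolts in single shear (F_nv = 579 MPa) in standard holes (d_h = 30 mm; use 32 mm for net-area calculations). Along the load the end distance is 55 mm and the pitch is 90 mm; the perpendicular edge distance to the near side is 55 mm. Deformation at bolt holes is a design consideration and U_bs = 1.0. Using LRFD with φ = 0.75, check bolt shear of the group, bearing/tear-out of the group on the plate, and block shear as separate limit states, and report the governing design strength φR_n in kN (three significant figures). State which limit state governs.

467 kN (block shear governs)

Bolt shear: A_b = π·27²/4 = 572.6 mm²; R_n = 579 × 572.6 × 5 × 1 / 1000 = 1658 kN → 0.75 × 1658 = 1240 kN.
Bearing: edge l_c = 40, r_n = 153.6 kN; interior l_c = 60, r_n = 207.4 kN; R_n = 153.6 + 4·207.4 = 983 kN → 737 kN.
Block shear: A_gv = 3320, A_nv = 2168, A_nt = 312 mm²; R_n = min(0.6F_uA_nv, 0.6F_yA_gv) + U_bs·F_u·A_nt = 622.8 kN → 467 kN.
Block shear governs: 467 kN.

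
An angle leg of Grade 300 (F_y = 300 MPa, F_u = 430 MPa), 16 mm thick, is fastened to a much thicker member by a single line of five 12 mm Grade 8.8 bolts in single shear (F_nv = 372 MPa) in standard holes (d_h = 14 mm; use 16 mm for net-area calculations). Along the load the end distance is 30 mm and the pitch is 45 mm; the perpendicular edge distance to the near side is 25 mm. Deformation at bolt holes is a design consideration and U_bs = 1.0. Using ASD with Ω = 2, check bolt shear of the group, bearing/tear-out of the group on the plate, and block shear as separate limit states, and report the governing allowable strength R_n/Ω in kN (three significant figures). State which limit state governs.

Bolt shear: A_b = π·12²/4 = 113.1 mm²; R_n = 372 × 113.1 × 5 × 1 / 1000 = 210.4 kN → 210.4 / 2 = 105 kN.
Bearing: edge l_c = 23, r_n = 189.9 kN; interior l_c = 31, r_n = 198.1 kN; R_n = 189.9 + 4·198.1 = 982.5 kN → 491 kN.
Block shear: A_gv = 3360, A_nv = 2208, A_nt = 272 mm²; R_n = min(0.6F_uA_nv, 0.6F_yA_gv) + U_bs·F_u·A_nt = 686.6 kN → 343 kN.
Bolt shear governs: 105 kN.

105 kN (bolt shear governs)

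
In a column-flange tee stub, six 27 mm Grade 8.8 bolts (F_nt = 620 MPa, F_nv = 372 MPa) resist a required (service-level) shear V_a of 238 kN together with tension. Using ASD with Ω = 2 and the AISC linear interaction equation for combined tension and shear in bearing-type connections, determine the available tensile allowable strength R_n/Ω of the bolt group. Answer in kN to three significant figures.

A_b = π·27²/4 = 572.6 mm²; f_rv = 238 × 1000 / (6 × 572.6) = 69.28 MPa.
F'_nt = 1.3 F_nt − (Ω F_nt / F_nv) f_rv = 1.3·620 − (2·620/372)·69.28 = 575.1 MPa, capped at F_nt → F'_nt = 575.1 MPa.
R_n = F'_nt · A_b · n = 575.1 × 572.6 × 6 / 1000 = 1976 kN.
Allowable strength R_n/Ω = 1976 / 2 = 988 kN.

988 kN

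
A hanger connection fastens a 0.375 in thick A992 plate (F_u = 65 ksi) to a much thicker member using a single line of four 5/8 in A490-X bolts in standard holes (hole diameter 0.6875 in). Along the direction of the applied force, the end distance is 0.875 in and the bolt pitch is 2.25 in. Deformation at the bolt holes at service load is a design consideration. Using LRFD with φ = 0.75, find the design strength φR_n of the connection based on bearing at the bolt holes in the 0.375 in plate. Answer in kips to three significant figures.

93.9 kips

Per bolt r_n = 1.2 l_c t F_u ≤ 2.4 d t F_u; upper limit = 2.4 × 0.625 × 0.375 × 65 = 36.56 kips.
Edge bolt: l_c = 0.875 − 0.6875/2 = 0.5312 in → 1.2 × 0.5312 × 0.375 × 65 = 15.54 → r_n = 15.54 kips.
Interior bolts: l_c = 2.25 − 0.6875 = 1.562 in → 1.2 × 1.562 × 0.375 × 65 = 45.7 → r_n = 36.56 kips.
R_n = 1 × 15.54 + 3 × 36.56 = 125.2 kips.
Design strength φR_n = 0.75 × 125.2 = 93.9 kips.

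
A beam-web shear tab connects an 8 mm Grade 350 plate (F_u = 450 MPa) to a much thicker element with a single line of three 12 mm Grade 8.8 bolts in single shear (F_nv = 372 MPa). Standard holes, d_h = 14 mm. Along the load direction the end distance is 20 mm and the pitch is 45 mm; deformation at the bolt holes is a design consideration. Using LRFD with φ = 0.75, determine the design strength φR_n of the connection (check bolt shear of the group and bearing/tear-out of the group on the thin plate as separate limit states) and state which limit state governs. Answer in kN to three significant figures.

Bolt shear: A_b = π·12²/4 = 113.1 mm²; R_n = 372 × 113.1 × 3 × 1 / 1000 = 126.2 kN → 0.75 × 126.2 = 94.7 kN.
Bearing (1.2 l_c t F_u ≤ 2.4 d t F_u): upper limit = 2.4·12·8·450 / 1000 = 103.7 kN.
  Edge l_c = 20 − 14/2 = 13 → r_n = 56.16 kN; interior l_c = 45 − 14 = 31 → r_n = 103.7 kN.
  R_n,bearing = 1·56.16 + 2·103.7 = 263.5 kN → 0.75 × 263.5 = 198 kN.
Bolt shear governs: 94.7 kN.

94.7 kN (bolt shear governs)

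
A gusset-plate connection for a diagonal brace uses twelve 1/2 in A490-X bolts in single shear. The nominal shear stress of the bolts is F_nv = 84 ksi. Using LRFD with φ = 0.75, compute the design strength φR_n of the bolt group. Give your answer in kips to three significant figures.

A_b = π × 0.5² / 4 = 0.1963 in².
R_n = F_nv · A_b · n · n_s = 84 × 0.1963 × 12 × 1 = 197.9 kips.
Design strength φR_n = 0.75 × 197.9 = 148 kips.

148 kips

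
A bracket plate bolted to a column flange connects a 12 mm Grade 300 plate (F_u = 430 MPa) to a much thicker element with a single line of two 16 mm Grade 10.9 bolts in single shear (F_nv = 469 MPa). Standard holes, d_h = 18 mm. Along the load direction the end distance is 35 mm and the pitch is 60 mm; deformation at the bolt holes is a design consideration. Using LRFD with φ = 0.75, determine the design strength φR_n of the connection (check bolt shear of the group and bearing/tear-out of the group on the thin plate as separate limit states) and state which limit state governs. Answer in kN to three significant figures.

141 kN (bolt shear governs)

Bolt shear: A_b = π·16²/4 = 201.1 mm²; R_n = 469 × 201.1 × 2 × 1 / 1000 = 188.6 kN → 0.75 × 188.6 = 141 kN.
Bearing (1.2 l_c t F_u ≤ 2.4 d t F_u): upper limit = 2.4·16·12·430 / 1000 = 198.1 kN.
  Edge l_c = 35 − 18/2 = 26 → r_n = 161 kN; interior l_c = 60 − 18 = 42 → r_n = 198.1 kN.
  R_n,bearing = 1·161 + 1·198.1 = 359.1 kN → 0.75 × 359.1 = 269 kN.
Bolt shear governs: 141 kN.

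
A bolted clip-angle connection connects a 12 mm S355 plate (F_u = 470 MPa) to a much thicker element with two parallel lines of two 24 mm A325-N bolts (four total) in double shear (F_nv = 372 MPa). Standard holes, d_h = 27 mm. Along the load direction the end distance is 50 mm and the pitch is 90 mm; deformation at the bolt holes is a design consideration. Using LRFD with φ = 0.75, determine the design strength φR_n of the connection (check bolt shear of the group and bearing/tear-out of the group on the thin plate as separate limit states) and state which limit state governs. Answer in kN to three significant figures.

858 kN (bearing governs)

Bolt shear: A_b = π·24²/4 = 452.4 mm²; R_n = 372 × 452.4 × 4 × 2 / 1000 = 1346 kN → 0.75 × 1346 = 1010 kN.
Bearing (1.2 l_c t F_u ≤ 2.4 d t F_u): upper limit = 2.4·24·12·470 / 1000 = 324.9 kN.
  Edge l_c = 50 − 27/2 = 36.5 → r_n = 247 kN; interior l_c = 90 − 27 = 63 → r_n = 324.9 kN.
  R_n,bearing = 2·247 + 2·324.9 = 1144 kN → 0.75 × 1144 = 858 kN.
Bearing governs: 858 kN.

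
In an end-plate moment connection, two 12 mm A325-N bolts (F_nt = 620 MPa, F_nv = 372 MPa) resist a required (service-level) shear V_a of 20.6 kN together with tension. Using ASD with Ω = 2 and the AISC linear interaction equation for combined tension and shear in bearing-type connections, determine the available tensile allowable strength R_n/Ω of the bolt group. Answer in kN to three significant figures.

56.8 kN

A_b = π·12²/4 = 113.1 mm²; f_rv = 20.6 × 1000 / (2 × 113.1) = 91.07 MPa.
F'_nt = 1.3 F_nt − (Ω F_nt / F_nv) f_rv = 1.3·620 − (2·620/372)·91.07 = 502.4 MPa, capped at F_nt → F'_nt = 502.4 MPa.
R_n = F'_nt · A_b · n = 502.4 × 113.1 × 2 / 1000 = 113.6 kN.
Allowable strength R_n/Ω = 113.6 / 2 = 56.8 kN.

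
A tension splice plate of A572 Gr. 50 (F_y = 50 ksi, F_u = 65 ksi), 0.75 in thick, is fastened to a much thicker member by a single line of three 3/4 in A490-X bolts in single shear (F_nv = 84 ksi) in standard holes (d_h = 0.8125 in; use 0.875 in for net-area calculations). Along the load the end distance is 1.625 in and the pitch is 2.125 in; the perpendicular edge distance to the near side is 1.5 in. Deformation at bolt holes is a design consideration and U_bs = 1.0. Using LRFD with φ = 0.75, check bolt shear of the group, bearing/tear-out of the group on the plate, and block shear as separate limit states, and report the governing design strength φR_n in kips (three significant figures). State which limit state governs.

83.5 kips (bolt shear governs)

Bolt shear: A_b = π·0.75²/4 = 0.4418 in²; R_n = 84 × 0.4418 × 3 × 1 = 111.3 kips → 0.75 × 111.3 = 83.5 kips.
Bearing: edge l_c = 1.219, r_n = 71.3 kips; interior l_c = 1.312, r_n = 76.78 kips; R_n = 71.3 + 2·76.78 = 224.9 kips → 169 kips.
Block shear: A_gv = 4.406, A_nv = 2.766, A_nt = 0.7969 in²; R_n = min(0.6F_uA_nv, 0.6F_yA_gv) + U_bs·F_u·A_nt = 159.7 kips → 120 kips.
Bolt shear governs: 83.5 kips.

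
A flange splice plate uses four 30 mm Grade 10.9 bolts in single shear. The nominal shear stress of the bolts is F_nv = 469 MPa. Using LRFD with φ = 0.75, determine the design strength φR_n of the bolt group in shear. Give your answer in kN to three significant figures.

A_b = π × 30² / 4 = 706.9 mm².
R_n = F_nv · A_b · n · n_s = 469 × 706.9 × 4 × 1 / 1000 = 1326 kN.
Design strength φR_n = 0.75 × 1326 = 995 kN.

995 kN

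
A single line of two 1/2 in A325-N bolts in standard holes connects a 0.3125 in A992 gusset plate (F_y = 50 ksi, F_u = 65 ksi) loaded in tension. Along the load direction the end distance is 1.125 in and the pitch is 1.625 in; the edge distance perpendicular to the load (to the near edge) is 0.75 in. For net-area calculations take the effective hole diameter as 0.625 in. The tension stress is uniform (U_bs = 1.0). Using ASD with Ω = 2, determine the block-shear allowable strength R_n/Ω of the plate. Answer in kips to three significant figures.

15.5 kips

Shear plane L_v = 1.125 + 1·1.625 = 2.75 in; A_gv = 2.75 × 0.3125 = 0.8594 in².
A_nv = (2.75 − 1.5·0.625) × 0.3125 = 0.5664 in².
A_nt = (0.75 − 0.5·0.625) × 0.3125 = 0.1367 in².
0.6 F_u A_nv = 22.09 kips; 0.6 F_y A_gv = 25.78 kips → shear rupture governs the shear term.
R_n = 22.09 + 1.0 × 65 × 0.1367 = 30.98 kips.
Allowable strength R_n/Ω = 30.98 / 2 = 15.5 kips.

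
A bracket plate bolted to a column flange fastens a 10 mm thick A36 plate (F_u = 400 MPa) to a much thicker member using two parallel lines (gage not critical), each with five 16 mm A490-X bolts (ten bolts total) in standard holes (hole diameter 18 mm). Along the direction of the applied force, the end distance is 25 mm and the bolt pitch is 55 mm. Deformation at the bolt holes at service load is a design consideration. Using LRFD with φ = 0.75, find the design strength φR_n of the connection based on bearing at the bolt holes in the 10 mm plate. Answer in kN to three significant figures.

Per bolt r_n = 1.2 l_c t F_u ≤ 2.4 d t F_u; upper limit = 2.4 × 16 × 10 × 400 / 1000 = 153.6 kN.
Edge bolt: l_c = 25 − 18/2 = 16 mm → 1.2 × 16 × 10 × 400 / 1000 = 76.8 → r_n = 76.8 kN.
Interior bolts: l_c = 55 − 18 = 37 mm → 1.2 × 37 × 10 × 400 / 1000 = 177.6 → r_n = 153.6 kN.
R_n = 2 × 76.8 + 8 × 153.6 = 1382 kN.
Design strength φR_n = 0.75 × 1382 = 1040 kN.

1040 kN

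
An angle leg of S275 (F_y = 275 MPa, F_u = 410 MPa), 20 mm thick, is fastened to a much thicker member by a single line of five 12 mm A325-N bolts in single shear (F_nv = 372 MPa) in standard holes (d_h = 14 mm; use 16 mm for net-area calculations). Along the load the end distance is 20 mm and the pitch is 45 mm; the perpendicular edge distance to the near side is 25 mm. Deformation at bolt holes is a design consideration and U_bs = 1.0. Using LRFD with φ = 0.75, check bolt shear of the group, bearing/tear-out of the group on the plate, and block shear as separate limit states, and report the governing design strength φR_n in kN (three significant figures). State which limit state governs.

Bolt shear: A_b = π·12²/4 = 113.1 mm²; R_n = 372 × 113.1 × 5 × 1 / 1000 = 210.4 kN → 0.75 × 210.4 = 158 kN.
Bearing: edge l_c = 13, r_n = 127.9 kN; interior l_c = 31, r_n = 236.2 kN; R_n = 127.9 + 4·236.2 = 1073 kN → 804 kN.
Block shear: A_gv = 4000, A_nv = 2560, A_nt = 340 mm²; R_n = min(0.6F_uA_nv, 0.6F_yA_gv) + U_bs·F_u·A_nt = 769.2 kN → 577 kN.
Bolt shear governs: 158 kN.

158 kN (bolt shear governs)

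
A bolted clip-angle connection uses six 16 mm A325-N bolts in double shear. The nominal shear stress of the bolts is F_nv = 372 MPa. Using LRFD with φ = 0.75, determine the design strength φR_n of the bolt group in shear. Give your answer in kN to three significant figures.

A_b = π × 16² / 4 = 201.1 mm².
R_n = F_nv · A_b · n · n_s = 372 × 201.1 × 6 × 2 / 1000 = 897.5 kN.
Design strength φR_n = 0.75 × 897.5 = 673 kN.

673 kN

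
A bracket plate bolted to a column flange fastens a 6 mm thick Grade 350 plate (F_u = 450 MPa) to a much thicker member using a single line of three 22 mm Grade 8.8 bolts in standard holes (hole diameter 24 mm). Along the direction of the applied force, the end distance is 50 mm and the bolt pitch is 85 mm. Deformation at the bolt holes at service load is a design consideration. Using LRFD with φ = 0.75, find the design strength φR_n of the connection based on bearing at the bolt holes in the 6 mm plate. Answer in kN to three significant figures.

306 kN

Per bolt r_n = 1.2 l_c t F_u ≤ 2.4 d t F_u; upper limit = 2.4 × 22 × 6 × 450 / 1000 = 142.6 kN.
Edge bolt: l_c = 50 − 24/2 = 38 mm → 1.2 × 38 × 6 × 450 / 1000 = 123.1 → r_n = 123.1 kN.
Interior bolts: l_c = 85 − 24 = 61 mm → 1.2 × 61 × 6 × 450 / 1000 = 197.6 → r_n = 142.6 kN.
R_n = 1 × 123.1 + 2 × 142.6 = 408.2 kN.
Design strength φR_n = 0.75 × 408.2 = 306 kN.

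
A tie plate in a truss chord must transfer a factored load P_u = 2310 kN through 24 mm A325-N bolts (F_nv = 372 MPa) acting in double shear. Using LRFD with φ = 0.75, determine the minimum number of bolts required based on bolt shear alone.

A_b = π·24²/4 = 452.4 mm².
Per-bolt design strength φR_n = 0.75 × 372 × 452.4 × 2 / 1000 = 252.4 kN.
n ≥ 2310 / 252.4 = 9.151 → use 10 bolts.

10 bolts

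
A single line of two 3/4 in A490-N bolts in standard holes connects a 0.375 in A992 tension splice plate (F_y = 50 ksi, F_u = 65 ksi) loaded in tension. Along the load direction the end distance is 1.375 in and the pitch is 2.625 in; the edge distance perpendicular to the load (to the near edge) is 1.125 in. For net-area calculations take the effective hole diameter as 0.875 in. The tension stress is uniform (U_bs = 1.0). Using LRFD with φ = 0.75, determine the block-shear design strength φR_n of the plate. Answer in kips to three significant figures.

Shear plane L_v = 1.375 + 1·2.625 = 4 in; A_gv = 4 × 0.375 = 1.5 in².
A_nv = (4 − 1.5·0.875) × 0.375 = 1.008 in².
A_nt = (1.125 − 0.5·0.875) × 0.375 = 0.2578 in².
0.6 F_u A_nv = 39.3 kips; 0.6 F_y A_gv = 45 kips → shear rupture governs the shear term.
R_n = 39.3 + 1.0 × 65 × 0.2578 = 56.06 kips.
Design strength φR_n = 0.75 × 56.06 = 42 kips.

42 kips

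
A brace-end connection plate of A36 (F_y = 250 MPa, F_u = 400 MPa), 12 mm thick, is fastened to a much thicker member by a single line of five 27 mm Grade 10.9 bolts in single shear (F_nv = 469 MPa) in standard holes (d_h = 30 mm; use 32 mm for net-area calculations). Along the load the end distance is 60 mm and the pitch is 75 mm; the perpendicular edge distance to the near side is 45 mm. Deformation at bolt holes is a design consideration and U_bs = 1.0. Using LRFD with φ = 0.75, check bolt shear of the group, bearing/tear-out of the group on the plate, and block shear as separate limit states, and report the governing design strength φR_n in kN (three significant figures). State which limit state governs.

Bolt shear: A_b = π·27²/4 = 572.6 mm²; R_n = 469 × 572.6 × 5 × 1 / 1000 = 1343 kN → 0.75 × 1343 = 1010 kN.
Bearing: edge l_c = 45, r_n = 259.2 kN; interior l_c = 45, r_n = 259.2 kN; R_n = 259.2 + 4·259.2 = 1296 kN → 972 kN.
Block shear: A_gv = 4320, A_nv = 2592, A_nt = 348 mm²; R_n = min(0.6F_uA_nv, 0.6F_yA_gv) + U_bs·F_u·A_nt = 761.3 kN → 571 kN.
Block shear governs: 571 kN.

571 kN (block shear governs)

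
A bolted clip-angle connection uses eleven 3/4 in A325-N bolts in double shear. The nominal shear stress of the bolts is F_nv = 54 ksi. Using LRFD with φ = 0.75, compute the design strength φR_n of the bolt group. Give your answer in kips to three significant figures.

A_b = π × 0.75² / 4 = 0.4418 in².
R_n = F_nv · A_b · n · n_s = 54 × 0.4418 × 11 × 2 = 524.8 kips.
Design strength φR_n = 0.75 × 524.8 = 394 kips.

394 kips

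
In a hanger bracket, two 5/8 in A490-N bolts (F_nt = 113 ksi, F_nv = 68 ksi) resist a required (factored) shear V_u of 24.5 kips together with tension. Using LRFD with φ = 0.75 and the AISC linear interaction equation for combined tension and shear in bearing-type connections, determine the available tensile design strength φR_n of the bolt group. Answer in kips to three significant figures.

26.9 kips

A_b = π·0.625²/4 = 0.3068 in²; f_rv = 24.5 / (2 × 0.3068) = 39.93 ksi.
F'_nt = 1.3 F_nt − (F_nt / φF_nv) f_rv = 1.3·113 − (113/(0.75·68))·39.93 = 58.43 ksi, capped at F_nt → F'_nt = 58.43 ksi.
R_n = F'_nt · A_b · n = 58.43 × 0.3068 × 2 = 35.85 kips.
Design strength φR_n = 0.75 × 35.85 = 26.9 kips.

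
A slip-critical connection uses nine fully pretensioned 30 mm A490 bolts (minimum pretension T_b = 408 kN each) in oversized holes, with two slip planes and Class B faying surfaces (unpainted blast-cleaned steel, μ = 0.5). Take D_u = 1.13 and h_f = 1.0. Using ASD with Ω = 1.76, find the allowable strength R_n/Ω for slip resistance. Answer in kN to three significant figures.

2360 kN

R_n = μ · D_u · h_f · T_b · n_s · n_b = 0.5 × 1.13 × 1.0 × 408 × 2 × 9 = 4149 kN.
Allowable strength R_n/Ω = 4149 / 1.76 = 2360 kN.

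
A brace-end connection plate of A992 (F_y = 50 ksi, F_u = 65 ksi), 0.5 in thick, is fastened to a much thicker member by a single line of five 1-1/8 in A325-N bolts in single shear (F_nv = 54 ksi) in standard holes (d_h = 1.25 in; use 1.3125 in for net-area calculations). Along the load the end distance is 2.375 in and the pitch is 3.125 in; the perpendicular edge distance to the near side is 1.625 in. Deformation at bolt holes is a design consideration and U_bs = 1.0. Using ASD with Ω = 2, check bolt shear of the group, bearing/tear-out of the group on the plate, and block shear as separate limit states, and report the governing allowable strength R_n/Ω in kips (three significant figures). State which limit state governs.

Bolt shear: A_b = π·1.125²/4 = 0.994 in²; R_n = 54 × 0.994 × 5 × 1 = 268.4 kips → 268.4 / 2 = 134 kips.
Bearing: edge l_c = 1.75, r_n = 68.25 kips; interior l_c = 1.875, r_n = 73.12 kips; R_n = 68.25 + 4·73.12 = 360.8 kips → 180 kips.
Block shear: A_gv = 7.438, A_nv = 4.484, A_nt = 0.4844 in²; R_n = min(0.6F_uA_nv, 0.6F_yA_gv) + U_bs·F_u·A_nt = 206.4 kips → 103 kips.
Block shear governs: 103 kips.

103 kips (block shear governs)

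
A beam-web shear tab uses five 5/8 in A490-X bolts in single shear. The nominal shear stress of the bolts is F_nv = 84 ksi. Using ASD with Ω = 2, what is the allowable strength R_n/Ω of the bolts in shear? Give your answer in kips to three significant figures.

A_b = π × 0.625² / 4 = 0.3068 in².
R_n = F_nv · A_b · n · n_s = 84 × 0.3068 × 5 × 1 = 128.9 kips.
Allowable strength R_n/Ω = 128.9 / 2 = 64.4 kips.

64.4 kips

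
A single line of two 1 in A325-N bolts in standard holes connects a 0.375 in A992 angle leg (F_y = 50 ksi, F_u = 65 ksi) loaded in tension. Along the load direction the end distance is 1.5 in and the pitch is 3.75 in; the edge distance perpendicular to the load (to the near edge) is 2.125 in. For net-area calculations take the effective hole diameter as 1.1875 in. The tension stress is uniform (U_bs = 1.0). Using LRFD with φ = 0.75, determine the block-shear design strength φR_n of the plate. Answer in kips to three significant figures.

66 kips

Shear plane L_v = 1.5 + 1·3.75 = 5.25 in; A_gv = 5.25 × 0.375 = 1.969 in².
A_nv = (5.25 − 1.5·1.1875) × 0.375 = 1.301 in².
A_nt = (2.125 − 0.5·1.1875) × 0.375 = 0.5742 in².
0.6 F_u A_nv = 50.73 kips; 0.6 F_y A_gv = 59.06 kips → shear rupture governs the shear term.
R_n = 50.73 + 1.0 × 65 × 0.5742 = 88.05 kips.
Design strength φR_n = 0.75 × 88.05 = 66 kips.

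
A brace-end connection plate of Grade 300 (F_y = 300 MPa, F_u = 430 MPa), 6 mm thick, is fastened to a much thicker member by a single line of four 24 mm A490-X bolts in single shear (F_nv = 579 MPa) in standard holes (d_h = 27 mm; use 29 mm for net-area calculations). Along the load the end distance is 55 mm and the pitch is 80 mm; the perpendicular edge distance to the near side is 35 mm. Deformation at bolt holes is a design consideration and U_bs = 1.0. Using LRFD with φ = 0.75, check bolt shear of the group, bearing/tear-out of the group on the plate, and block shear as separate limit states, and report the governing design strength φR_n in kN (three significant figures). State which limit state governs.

264 kN (block shear governs)

Bolt shear: A_b = π·24²/4 = 452.4 mm²; R_n = 579 × 452.4 × 4 × 1 / 1000 = 1048 kN → 0.75 × 1048 = 786 kN.
Bearing: edge l_c = 41.5, r_n = 128.5 kN; interior l_c = 53, r_n = 148.6 kN; R_n = 128.5 + 3·148.6 = 574.3 kN → 431 kN.
Block shear: A_gv = 1770, A_nv = 1161, A_nt = 123 mm²; R_n = min(0.6F_uA_nv, 0.6F_yA_gv) + U_bs·F_u·A_nt = 352.4 kN → 264 kN.
Block shear governs: 264 kN.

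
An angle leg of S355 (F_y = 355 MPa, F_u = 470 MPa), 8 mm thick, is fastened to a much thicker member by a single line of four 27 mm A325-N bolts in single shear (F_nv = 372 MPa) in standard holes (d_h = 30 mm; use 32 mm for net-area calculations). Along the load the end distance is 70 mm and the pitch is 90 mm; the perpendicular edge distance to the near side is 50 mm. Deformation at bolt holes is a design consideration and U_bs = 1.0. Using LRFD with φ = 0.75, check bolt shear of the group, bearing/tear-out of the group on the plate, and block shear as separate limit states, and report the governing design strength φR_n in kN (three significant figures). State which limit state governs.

482 kN (block shear governs)

Bolt shear: A_b = π·27²/4 = 572.6 mm²; R_n = 372 × 572.6 × 4 × 1 / 1000 = 852 kN → 0.75 × 852 = 639 kN.
Bearing: edge l_c = 55, r_n = 243.6 kN; interior l_c = 60, r_n = 243.6 kN; R_n = 243.6 + 3·243.6 = 974.6 kN → 731 kN.
Block shear: A_gv = 2720, A_nv = 1824, A_nt = 272 mm²; R_n = min(0.6F_uA_nv, 0.6F_yA_gv) + U_bs·F_u·A_nt = 642.2 kN → 482 kN.
Block shear governs: 482 kN.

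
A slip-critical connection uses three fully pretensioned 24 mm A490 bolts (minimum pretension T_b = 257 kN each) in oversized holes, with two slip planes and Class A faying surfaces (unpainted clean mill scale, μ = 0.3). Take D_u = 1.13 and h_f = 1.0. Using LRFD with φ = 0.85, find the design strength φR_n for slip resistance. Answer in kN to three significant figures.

R_n = μ · D_u · h_f · T_b · n_s · n_b = 0.3 × 1.13 × 1.0 × 257 × 2 × 3 = 522.7 kN.
Design strength φR_n = 0.85 × 522.7 = 444 kN.

444 kN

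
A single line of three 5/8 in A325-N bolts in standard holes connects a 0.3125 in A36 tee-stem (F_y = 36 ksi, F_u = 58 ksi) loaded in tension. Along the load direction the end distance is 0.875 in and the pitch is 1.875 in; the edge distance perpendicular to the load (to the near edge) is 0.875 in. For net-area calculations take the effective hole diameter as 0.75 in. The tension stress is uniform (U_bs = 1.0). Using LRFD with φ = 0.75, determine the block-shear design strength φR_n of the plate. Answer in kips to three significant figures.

Shear plane L_v = 0.875 + 2·1.875 = 4.625 in; A_gv = 4.625 × 0.3125 = 1.445 in².
A_nv = (4.625 − 2.5·0.75) × 0.3125 = 0.8594 in².
A_nt = (0.875 − 0.5·0.75) × 0.3125 = 0.1562 in².
0.6 F_u A_nv = 29.91 kips; 0.6 F_y A_gv = 31.22 kips → shear rupture governs the shear term.
R_n = 29.91 + 1.0 × 58 × 0.1562 = 38.97 kips.
Design strength φR_n = 0.75 × 38.97 = 29.2 kips.

29.2 kips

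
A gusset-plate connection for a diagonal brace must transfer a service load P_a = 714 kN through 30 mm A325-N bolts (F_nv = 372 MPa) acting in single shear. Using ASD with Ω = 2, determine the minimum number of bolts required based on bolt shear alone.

6 bolts

A_b = π·30²/4 = 706.9 mm².
Per-bolt allowable strength R_n/Ω = 372 × 706.9 × 1 / 1000 / 2 = 131.5 kN.
n ≥ 714 / 131.5 = 5.431 → use 6 bolts.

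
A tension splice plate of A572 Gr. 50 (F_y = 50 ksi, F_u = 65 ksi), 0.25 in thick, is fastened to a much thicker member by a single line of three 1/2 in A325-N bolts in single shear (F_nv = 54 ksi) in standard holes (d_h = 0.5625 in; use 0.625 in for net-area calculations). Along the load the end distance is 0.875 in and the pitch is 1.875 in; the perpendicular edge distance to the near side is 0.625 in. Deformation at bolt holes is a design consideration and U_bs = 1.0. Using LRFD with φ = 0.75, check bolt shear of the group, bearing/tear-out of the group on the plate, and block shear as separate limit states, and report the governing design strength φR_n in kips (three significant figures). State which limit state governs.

23.9 kips (bolt shear governs)

Bolt shear: A_b = π·0.5²/4 = 0.1963 in²; R_n = 54 × 0.1963 × 3 × 1 = 31.81 kips → 0.75 × 31.81 = 23.9 kips.
Bearing: edge l_c = 0.5938, r_n = 11.58 kips; interior l_c = 1.312, r_n = 19.5 kips; R_n = 11.58 + 2·19.5 = 50.58 kips → 37.9 kips.
Block shear: A_gv = 1.156, A_nv = 0.7656, A_nt = 0.07812 in²; R_n = min(0.6F_uA_nv, 0.6F_yA_gv) + U_bs·F_u·A_nt = 34.94 kips → 26.2 kips.
Bolt shear governs: 23.9 kips.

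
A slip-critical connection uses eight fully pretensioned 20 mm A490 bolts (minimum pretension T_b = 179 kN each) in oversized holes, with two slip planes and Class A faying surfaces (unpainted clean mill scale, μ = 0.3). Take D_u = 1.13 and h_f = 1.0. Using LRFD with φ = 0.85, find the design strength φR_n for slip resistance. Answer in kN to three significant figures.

825 kN

R_n = μ · D_u · h_f · T_b · n_s · n_b = 0.3 × 1.13 × 1.0 × 179 × 2 × 8 = 970.9 kN.
Design strength φR_n = 0.85 × 970.9 = 825 kN.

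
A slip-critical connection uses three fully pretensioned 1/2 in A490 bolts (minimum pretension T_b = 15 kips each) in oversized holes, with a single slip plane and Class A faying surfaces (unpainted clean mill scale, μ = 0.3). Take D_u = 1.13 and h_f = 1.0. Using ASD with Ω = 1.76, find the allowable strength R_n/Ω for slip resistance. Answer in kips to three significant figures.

8.67 kips

R_n = μ · D_u · h_f · T_b · n_s · n_b = 0.3 × 1.13 × 1.0 × 15 × 1 × 3 = 15.25 kips.
Allowable strength R_n/Ω = 15.25 / 1.76 = 8.67 kips.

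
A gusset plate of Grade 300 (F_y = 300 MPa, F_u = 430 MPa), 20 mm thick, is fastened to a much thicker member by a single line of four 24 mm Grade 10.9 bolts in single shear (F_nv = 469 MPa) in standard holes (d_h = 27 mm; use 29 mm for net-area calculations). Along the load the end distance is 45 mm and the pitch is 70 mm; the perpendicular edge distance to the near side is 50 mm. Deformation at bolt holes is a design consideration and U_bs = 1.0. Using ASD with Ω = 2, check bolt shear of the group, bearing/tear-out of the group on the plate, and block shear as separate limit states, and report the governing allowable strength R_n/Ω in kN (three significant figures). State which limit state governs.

424 kN (bolt shear governs)

Bolt shear: A_b = π·24²/4 = 452.4 mm²; R_n = 469 × 452.4 × 4 × 1 / 1000 = 848.7 kN → 848.7 / 2 = 424 kN.
Bearing: edge l_c = 31.5, r_n = 325.1 kN; interior l_c = 43, r_n = 443.8 kN; R_n = 325.1 + 3·443.8 = 1656 kN → 828 kN.
Block shear: A_gv = 5100, A_nv = 3070, A_nt = 710 mm²; R_n = min(0.6F_uA_nv, 0.6F_yA_gv) + U_bs·F_u·A_nt = 1097 kN → 549 kN.
Bolt shear governs: 424 kN.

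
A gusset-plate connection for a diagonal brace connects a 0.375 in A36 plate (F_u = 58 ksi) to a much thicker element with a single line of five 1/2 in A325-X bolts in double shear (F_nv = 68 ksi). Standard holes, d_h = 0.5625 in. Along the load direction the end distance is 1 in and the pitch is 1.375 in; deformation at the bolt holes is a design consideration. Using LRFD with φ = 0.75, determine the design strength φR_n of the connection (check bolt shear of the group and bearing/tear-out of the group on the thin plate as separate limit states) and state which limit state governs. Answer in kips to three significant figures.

Bolt shear: A_b = π·0.5²/4 = 0.1963 in²; R_n = 68 × 0.1963 × 5 × 2 = 133.5 kips → 0.75 × 133.5 = 100 kips.
Bearing (1.2 l_c t F_u ≤ 2.4 d t F_u): upper limit = 2.4·0.5·0.375·58 = 26.1 kips.
  Edge l_c = 1 − 0.5625/2 = 0.7188 → r_n = 18.76 kips; interior l_c = 1.375 − 0.5625 = 0.8125 → r_n = 21.21 kips.
  R_n,bearing = 1·18.76 + 4·21.21 = 103.6 kips → 0.75 × 103.6 = 77.7 kips.
Bearing governs: 77.7 kips.

77.7 kips (bearing governs)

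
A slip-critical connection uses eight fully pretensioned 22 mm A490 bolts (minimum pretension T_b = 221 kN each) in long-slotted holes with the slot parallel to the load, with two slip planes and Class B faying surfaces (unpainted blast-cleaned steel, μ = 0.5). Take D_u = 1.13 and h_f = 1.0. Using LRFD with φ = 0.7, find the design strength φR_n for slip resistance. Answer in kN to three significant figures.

1400 kN

R_n = μ · D_u · h_f · T_b · n_s · n_b = 0.5 × 1.13 × 1.0 × 221 × 2 × 8 = 1998 kN.
Design strength φR_n = 0.7 × 1998 = 1400 kN.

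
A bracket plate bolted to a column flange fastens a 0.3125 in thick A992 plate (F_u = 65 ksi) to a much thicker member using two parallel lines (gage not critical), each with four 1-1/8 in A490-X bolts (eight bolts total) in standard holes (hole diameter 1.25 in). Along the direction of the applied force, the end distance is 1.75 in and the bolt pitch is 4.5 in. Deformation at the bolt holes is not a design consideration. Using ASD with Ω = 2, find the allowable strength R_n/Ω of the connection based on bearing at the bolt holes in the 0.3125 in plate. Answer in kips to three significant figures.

Per bolt r_n = 1.5 l_c t F_u ≤ 3.0 d t F_u; upper limit = 3.0 × 1.125 × 0.3125 × 65 = 68.55 kips.
Edge bolt: l_c = 1.75 − 1.25/2 = 1.125 in → 1.5 × 1.125 × 0.3125 × 65 = 34.28 → r_n = 34.28 kips.
Interior bolts: l_c = 4.5 − 1.25 = 3.25 in → 1.5 × 3.25 × 0.3125 × 65 = 99.02 → r_n = 68.55 kips.
R_n = 2 × 34.28 + 6 × 68.55 = 479.9 kips.
Allowable strength R_n/Ω = 479.9 / 2 = 240 kips.

240 kips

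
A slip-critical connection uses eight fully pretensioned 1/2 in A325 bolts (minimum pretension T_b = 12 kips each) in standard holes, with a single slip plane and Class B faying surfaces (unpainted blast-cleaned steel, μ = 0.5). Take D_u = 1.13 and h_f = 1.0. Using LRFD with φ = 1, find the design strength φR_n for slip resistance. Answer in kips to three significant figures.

54.2 kips

R_n = μ · D_u · h_f · T_b · n_s · n_b = 0.5 × 1.13 × 1.0 × 12 × 1 × 8 = 54.24 kips.
Design strength φR_n = 1 × 54.24 = 54.2 kips.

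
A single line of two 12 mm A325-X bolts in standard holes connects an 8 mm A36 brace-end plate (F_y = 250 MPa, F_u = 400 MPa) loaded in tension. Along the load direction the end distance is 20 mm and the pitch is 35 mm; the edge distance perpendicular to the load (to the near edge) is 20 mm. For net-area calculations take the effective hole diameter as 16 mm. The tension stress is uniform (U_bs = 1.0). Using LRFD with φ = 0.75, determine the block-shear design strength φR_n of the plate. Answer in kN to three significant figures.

73.4 kN

Shear plane L_v = 20 + 1·35 = 55 mm; A_gv = 55 × 8 = 440 mm².
A_nv = (55 − 1.5·16) × 8 = 248 mm².
A_nt = (20 − 0.5·16) × 8 = 96 mm².
0.6 F_u A_nv = 59.52 kN; 0.6 F_y A_gv = 66 kN → shear rupture governs the shear term.
R_n = 59.52 + 1.0 × 400 × 96 / 1000 = 97.92 kN.
Design strength φR_n = 0.75 × 97.92 = 73.4 kN.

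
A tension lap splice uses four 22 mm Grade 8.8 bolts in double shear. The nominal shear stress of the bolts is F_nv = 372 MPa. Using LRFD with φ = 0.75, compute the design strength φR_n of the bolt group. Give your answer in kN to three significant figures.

848 kN

A_b = π × 22² / 4 = 380.1 mm².
R_n = F_nv · A_b · n · n_s = 372 × 380.1 × 4 × 2 / 1000 = 1131 kN.
Design strength φR_n = 0.75 × 1131 = 848 kN.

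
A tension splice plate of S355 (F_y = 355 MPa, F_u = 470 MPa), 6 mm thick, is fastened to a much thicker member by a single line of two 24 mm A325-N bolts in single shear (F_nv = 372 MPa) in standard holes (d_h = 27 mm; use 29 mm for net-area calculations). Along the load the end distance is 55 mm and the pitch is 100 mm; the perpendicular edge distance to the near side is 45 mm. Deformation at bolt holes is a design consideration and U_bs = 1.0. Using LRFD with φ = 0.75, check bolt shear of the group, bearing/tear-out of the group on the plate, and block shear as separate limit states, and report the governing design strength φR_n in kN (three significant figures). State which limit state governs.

Bolt shear: A_b = π·24²/4 = 452.4 mm²; R_n = 372 × 452.4 × 2 × 1 / 1000 = 336.6 kN → 0.75 × 336.6 = 252 kN.
Bearing: edge l_c = 41.5, r_n = 140.4 kN; interior l_c = 73, r_n = 162.4 kN; R_n = 140.4 + 1·162.4 = 302.9 kN → 227 kN.
Block shear: A_gv = 930, A_nv = 669, A_nt = 183 mm²; R_n = min(0.6F_uA_nv, 0.6F_yA_gv) + U_bs·F_u·A_nt = 274.7 kN → 206 kN.
Block shear governs: 206 kN.

206 kN (block shear governs)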